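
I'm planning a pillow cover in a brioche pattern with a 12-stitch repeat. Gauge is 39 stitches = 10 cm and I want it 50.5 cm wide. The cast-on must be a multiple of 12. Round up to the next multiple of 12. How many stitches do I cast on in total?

39 / 10 = 3.9 sts per cm.
50.5 × 3.9 = 196.95 sts.
Next multiple of 12: 204.

CO 204 sts.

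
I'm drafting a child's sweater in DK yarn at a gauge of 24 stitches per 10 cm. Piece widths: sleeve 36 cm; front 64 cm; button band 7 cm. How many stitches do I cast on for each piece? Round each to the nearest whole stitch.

sleeve 86; front 154; button band 17.

Rate = 24/10 = 2.4 sts per cm.
sleeve: 36 × 2.4 = 86.40 → 86.
front: 64 × 2.4 = 153.60 → 154.
button band: 7 × 2.4 = 16.80 → 17.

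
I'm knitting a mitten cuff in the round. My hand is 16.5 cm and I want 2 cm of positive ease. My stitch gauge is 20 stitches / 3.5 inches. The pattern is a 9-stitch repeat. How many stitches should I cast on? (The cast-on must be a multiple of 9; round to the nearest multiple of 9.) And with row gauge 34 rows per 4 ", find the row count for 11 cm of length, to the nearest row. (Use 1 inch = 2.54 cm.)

Finished = 16.5 + 2 = 18.5 cm.
18.5 cm × 1/2.54 = 7.28 inches.
20/3.5 = 5.714 sts per in; 7.28 × 5.714 = 41.62 sts.
Nearest multiple of 9 → 45.
11 cm = 4.33 inches; × 8.5 = 36.81 → 37 rows.

Cast on 45 stitches; work 37 rows.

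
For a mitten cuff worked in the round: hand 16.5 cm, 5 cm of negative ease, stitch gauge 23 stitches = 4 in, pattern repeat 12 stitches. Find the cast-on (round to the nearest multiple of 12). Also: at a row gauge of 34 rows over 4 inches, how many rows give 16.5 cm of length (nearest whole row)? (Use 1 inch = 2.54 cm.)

Finished = 16.5 − 5 = 11.5 cm.
11.5 cm × 1/2.54 = 4.53 inches.
23/4 = 5.75 sts per in; 4.53 × 5.75 = 26.03 sts.
Nearest multiple of 12 → 24.
16.5 cm = 6.50 inches; × 8.5 = 55.22 → 55 rows.

Cast on 24 stitches; work 55 rows.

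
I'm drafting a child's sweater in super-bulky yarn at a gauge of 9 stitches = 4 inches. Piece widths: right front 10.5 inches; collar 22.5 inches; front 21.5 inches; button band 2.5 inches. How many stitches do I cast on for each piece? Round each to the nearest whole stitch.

right front 24; collar 51; front 48; button band 6.

Rate = 9/4 = 2.25 sts per in.
right front: 10.5 × 2.25 = 23.62 → 24.
collar: 22.5 × 2.25 = 50.62 → 51.
front: 21.5 × 2.25 = 48.38 → 48.
button band: 2.5 × 2.25 = 5.62 → 6.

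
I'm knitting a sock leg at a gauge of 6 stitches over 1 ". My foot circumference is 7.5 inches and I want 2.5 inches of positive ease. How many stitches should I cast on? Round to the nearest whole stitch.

60 stitches.

Finished = 7.5 + 2.5 = 10 in.
6 / 1 = 6 sts per inch.
10.00 × 6 = 60.00 sts.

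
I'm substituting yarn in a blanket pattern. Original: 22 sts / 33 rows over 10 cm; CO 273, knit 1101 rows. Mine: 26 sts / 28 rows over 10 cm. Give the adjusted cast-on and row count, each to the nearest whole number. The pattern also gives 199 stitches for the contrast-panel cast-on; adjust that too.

Stitches: 273 × 26/22 = 322.64 → 323.
Rows: 1101 × 28/33 = 934.18 → 934.
contrast-panel cast-on: 199 × 26/22 = 235.18 → 235.

Cast on 323 stitches; work 934 rows; contrast-panel cast-on 235 stitches.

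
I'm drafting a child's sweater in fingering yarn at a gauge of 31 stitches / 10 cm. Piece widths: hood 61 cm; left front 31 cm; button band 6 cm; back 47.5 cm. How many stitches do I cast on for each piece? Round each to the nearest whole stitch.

hood 189; left front 96; button band 19; back 147.

Rate = 31/10 = 3.1 sts per cm.
hood: 61 × 3.1 = 189.10 → 189.
left front: 31 × 3.1 = 96.10 → 96.
button band: 6 × 3.1 = 18.60 → 19.
back: 47.5 × 3.1 = 147.25 → 147.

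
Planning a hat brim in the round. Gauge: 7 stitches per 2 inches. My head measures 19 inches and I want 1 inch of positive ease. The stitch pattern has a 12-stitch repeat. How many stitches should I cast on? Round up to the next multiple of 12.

CO 72 sts.

Finished = 19 + 1 = 20 inches.
7 / 2 = 3.5 sts/in.
20 × 3.5 = 70.00 sts.
Next multiple of 12: 72.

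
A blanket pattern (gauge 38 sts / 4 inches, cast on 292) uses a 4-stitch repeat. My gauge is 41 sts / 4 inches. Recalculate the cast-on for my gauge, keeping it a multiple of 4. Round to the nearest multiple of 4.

316 stitches.

292 × 41 / 38 = 315.05.
Nearest multiple of 4: 316.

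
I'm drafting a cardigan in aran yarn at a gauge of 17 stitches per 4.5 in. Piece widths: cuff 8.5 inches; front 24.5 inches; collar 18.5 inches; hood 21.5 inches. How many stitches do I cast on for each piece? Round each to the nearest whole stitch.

Rate = 17/4.5 = 3.778 sts per in.
cuff: 8.5 × 3.778 = 32.11 → 32.
front: 24.5 × 3.778 = 92.56 → 93.
collar: 18.5 × 3.778 = 69.89 → 70.
hood: 21.5 × 3.778 = 81.22 → 81.

cuff 32; front 93; collar 70; hood 81.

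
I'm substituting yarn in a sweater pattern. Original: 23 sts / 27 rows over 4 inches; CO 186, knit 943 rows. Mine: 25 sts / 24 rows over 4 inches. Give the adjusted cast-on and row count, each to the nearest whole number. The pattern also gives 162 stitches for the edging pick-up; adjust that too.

Cast on 202 stitches; work 838 rows; edging pick-up 176 stitches.

Stitches: 186 × 25/23 = 202.17 → 202.
Rows: 943 × 24/27 = 838.22 → 838.
edging pick-up: 162 × 25/23 = 176.09 → 176.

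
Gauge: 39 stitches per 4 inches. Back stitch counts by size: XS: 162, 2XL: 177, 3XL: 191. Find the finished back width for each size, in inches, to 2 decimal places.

XS 16.62 inches; 2XL 18.15 inches; 3XL 19.59 inches.

39/4 = 9.75 sts per in.
XS: 162 / 9.75 = 16.615 → 16.62 in.
2XL: 177 / 9.75 = 18.154 → 18.15 in.
3XL: 191 / 9.75 = 19.590 → 19.59 in.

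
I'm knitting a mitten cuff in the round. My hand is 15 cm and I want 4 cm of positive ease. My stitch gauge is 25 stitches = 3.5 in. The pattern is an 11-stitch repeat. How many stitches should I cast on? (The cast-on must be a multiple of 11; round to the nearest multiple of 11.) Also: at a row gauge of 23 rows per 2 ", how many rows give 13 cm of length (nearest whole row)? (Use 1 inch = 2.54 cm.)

Finished = 15 + 4 = 19 cm.
19 cm × 1/2.54 = 7.48 inches.
25/3.5 = 7.143 sts per in; 7.48 × 7.143 = 53.43 sts.
Nearest multiple of 11 → 55.
13 cm = 5.12 inches; × 11.5 = 58.86 → 59 rows.

Cast on 55 stitches; work 59 rows.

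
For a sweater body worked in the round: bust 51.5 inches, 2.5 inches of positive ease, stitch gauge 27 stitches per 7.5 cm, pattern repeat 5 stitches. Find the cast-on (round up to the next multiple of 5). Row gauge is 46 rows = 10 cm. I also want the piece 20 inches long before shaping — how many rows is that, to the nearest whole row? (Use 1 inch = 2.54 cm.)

Cast on 495 stitches; work 234 rows.

Finished = 51.5 + 2.5 = 54 inches.
54 inches × 2.54 = 137.16 cm.
27/7.5 = 3.6 sts per cm; 137.16 × 3.6 = 493.78 sts.
Next multiple of 5 → 495.
20 inches = 50.80 cm; × 4.6 = 233.68 → 234 rows.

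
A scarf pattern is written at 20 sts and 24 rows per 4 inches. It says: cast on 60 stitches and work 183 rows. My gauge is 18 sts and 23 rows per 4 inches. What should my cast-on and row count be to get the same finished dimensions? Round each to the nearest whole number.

Stitches: 60 × 18/20 = 54.00 → 54.
Rows: 183 × 23/24 = 175.38 → 175.

Cast on 54 stitches; work 175 rows.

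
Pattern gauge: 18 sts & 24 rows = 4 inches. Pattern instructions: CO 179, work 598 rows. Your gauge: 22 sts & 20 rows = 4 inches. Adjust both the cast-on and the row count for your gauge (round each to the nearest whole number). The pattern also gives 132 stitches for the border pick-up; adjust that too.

Cast on 219 stitches; work 498 rows; border pick-up 161 stitches.

Stitches: 179 × 22/18 = 218.78 → 219.
Rows: 598 × 20/24 = 498.33 → 498.
border pick-up: 132 × 22/18 = 161.33 → 161.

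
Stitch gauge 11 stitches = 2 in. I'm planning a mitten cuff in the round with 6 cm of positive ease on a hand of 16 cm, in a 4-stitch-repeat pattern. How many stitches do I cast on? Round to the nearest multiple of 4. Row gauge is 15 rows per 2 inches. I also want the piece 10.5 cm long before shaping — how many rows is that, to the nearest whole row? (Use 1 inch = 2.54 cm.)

Finished = 16 + 6 = 22 cm.
22 cm × 1/2.54 = 8.66 inches.
11/2 = 5.5 sts per in; 8.66 × 5.5 = 47.64 sts.
Nearest multiple of 4 → 48.
10.5 cm = 4.13 inches; × 7.5 = 31.00 → 31 rows.

Cast on 48 stitches; work 31 rows.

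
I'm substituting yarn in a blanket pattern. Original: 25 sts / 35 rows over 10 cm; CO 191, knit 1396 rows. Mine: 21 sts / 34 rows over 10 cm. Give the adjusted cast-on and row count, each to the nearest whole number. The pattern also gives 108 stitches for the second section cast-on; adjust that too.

Cast on 160 stitches; work 1356 rows; second section cast-on 91 stitches.

Stitches: 191 × 21/25 = 160.44 → 160.
Rows: 1396 × 34/35 = 1356.11 → 1356.
second section cast-on: 108 × 21/25 = 90.72 → 91.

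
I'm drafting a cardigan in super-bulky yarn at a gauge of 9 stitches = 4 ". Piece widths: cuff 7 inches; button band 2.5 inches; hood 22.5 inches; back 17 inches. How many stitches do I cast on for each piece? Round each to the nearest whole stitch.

cuff 16; button band 6; hood 51; back 38.

Rate = 9/4 = 2.25 sts per in.
cuff: 7 × 2.25 = 15.75 → 16.
button band: 2.5 × 2.25 = 5.62 → 6.
hood: 22.5 × 2.25 = 50.62 → 51.
back: 17 × 2.25 = 38.25 → 38.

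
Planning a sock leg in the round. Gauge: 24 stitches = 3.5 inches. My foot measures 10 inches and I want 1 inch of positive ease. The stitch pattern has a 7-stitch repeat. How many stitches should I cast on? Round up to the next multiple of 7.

Finished = 10 + 1 = 11 inches.
24 / 3.5 = 6.857 sts/in.
11 × 6.857 = 75.43 sts.
Next multiple of 7: 77.

77 stitches.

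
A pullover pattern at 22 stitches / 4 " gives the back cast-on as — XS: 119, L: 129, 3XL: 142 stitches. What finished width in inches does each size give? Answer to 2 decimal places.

22/4 = 5.5 sts per in.
XS: 119 / 5.5 = 21.636 → 21.64 in.
L: 129 / 5.5 = 23.455 → 23.45 in.
3XL: 142 / 5.5 = 25.818 → 25.82 in.

XS 21.64 inches; L 23.45 inches; 3XL 25.82 inches.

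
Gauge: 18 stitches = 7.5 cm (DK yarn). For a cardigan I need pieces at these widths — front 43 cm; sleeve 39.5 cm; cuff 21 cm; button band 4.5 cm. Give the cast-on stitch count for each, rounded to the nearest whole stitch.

Rate = 18/7.5 = 2.4 sts per cm.
front: 43 × 2.4 = 103.20 → 103.
sleeve: 39.5 × 2.4 = 94.80 → 95.
cuff: 21 × 2.4 = 50.40 → 50.
button band: 4.5 × 2.4 = 10.80 → 11.

front 103; sleeve 95; cuff 50; button band 11.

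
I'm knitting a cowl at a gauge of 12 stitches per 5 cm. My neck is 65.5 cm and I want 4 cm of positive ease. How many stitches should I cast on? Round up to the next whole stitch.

Finished = 65.5 + 4 = 69.5 cm.
12 / 5 = 2.4 sts per cm.
69.50 × 2.4 = 166.80 sts.
→ 167 sts.

167 stitches.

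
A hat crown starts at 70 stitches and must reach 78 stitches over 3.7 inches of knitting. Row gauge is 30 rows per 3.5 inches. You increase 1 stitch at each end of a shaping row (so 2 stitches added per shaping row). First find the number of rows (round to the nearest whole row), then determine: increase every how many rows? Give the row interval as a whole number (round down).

Rows = 3.7 × 8.571 = 31.7 → 32 rows.
Stitches to add: 8 → 4 shaping rows (at 2 st each).
32 / 4 = 8.00 → every 8 rows.

Increase every 8th row.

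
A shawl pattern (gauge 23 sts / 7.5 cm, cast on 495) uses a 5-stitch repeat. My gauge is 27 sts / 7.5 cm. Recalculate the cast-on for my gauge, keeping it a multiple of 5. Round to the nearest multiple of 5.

495 × 27 / 23 = 581.09.
Nearest multiple of 5: 580.

Cast on 580 stitches.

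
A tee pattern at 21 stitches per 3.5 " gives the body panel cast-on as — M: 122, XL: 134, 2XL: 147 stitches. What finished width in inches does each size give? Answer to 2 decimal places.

21/3.5 = 6 sts per in.
M: 122 / 6 = 20.333 → 20.33 in.
XL: 134 / 6 = 22.333 → 22.33 in.
2XL: 147 / 6 = 24.500 → 24.50 in.

M 20.33 inches; XL 22.33 inches; 2XL 24.50 inches.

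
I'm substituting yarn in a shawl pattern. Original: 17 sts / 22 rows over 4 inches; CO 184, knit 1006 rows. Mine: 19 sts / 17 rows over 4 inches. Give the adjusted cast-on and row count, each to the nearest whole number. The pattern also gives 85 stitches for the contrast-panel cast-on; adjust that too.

Stitches: 184 × 19/17 = 205.65 → 206.
Rows: 1006 × 17/22 = 777.36 → 777.
contrast-panel cast-on: 85 × 19/17 = 95.00 → 95.

Cast on 206 stitches; work 777 rows; contrast-panel cast-on 95 stitches.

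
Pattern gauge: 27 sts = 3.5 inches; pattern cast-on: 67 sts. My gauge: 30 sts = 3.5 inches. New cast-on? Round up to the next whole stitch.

Scale factor = 30 / 27 = 1.111.
67 × 30 / 27 = 74.44 sts.
→ 75 sts.

75 stitches.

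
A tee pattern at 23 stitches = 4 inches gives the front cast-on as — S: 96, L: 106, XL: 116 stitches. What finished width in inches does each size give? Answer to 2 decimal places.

23/4 = 5.75 sts per in.
S: 96 / 5.75 = 16.696 → 16.70 in.
L: 106 / 5.75 = 18.435 → 18.43 in.
XL: 116 / 5.75 = 20.174 → 20.17 in.

S 16.70 inches; L 18.43 inches; XL 20.17 inches.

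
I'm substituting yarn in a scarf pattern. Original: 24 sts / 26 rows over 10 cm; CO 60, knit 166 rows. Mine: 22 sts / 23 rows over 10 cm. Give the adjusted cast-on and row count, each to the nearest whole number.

Cast on 55 stitches; work 147 rows.

Stitches: 60 × 22/24 = 55.00 → 55.
Rows: 166 × 23/26 = 146.85 → 147.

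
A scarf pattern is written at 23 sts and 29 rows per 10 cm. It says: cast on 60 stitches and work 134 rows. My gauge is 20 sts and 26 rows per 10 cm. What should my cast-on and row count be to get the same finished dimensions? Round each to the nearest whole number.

Cast on 52 stitches; work 120 rows.

Stitches: 60 × 20/23 = 52.17 → 52.
Rows: 134 × 26/29 = 120.14 → 120.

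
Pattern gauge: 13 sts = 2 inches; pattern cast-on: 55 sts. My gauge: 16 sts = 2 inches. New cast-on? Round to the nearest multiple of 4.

Scale factor = 16 / 13 = 1.231.
55 × 16 / 13 = 67.69 sts.
→ 68 sts.

CO 68 sts.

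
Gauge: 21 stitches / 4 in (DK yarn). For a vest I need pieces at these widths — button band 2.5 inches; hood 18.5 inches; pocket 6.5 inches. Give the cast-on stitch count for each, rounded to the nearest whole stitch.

Rate = 21/4 = 5.25 sts per in.
button band: 2.5 × 5.25 = 13.12 → 13.
hood: 18.5 × 5.25 = 97.12 → 97.
pocket: 6.5 × 5.25 = 34.12 → 34.

button band 13; hood 97; pocket 34.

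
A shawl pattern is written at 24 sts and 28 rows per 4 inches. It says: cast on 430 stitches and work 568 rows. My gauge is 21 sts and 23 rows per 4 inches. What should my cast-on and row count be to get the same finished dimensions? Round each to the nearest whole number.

Stitches: 430 × 21/24 = 376.25 → 376.
Rows: 568 × 23/28 = 466.57 → 467.

Cast on 376 stitches; work 467 rows.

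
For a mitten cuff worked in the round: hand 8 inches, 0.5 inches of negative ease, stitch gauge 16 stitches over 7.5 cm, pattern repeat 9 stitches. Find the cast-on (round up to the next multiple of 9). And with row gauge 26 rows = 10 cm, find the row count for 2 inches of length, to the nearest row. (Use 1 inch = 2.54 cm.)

Cast on 45 stitches; work 13 rows.

Finished = 8 − 0.5 = 7.5 inches.
7.5 inches × 2.54 = 19.05 cm.
16/7.5 = 2.133 sts per cm; 19.05 × 2.133 = 40.64 sts.
Next multiple of 9 → 45.
2 inches = 5.08 cm; × 2.6 = 13.21 → 13 rows.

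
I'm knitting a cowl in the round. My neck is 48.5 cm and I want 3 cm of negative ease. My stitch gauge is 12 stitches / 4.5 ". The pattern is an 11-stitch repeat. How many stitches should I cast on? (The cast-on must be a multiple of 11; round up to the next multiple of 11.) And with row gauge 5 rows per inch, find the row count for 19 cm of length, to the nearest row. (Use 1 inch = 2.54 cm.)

Finished = 48.5 − 3 = 45.5 cm.
45.5 cm × 1/2.54 = 17.91 inches.
12/4.5 = 2.667 sts per in; 17.91 × 2.667 = 47.77 sts.
Next multiple of 11 → 55.
19 cm = 7.48 inches; × 5 = 37.40 → 37 rows.

Cast on 55 stitches; work 37 rows.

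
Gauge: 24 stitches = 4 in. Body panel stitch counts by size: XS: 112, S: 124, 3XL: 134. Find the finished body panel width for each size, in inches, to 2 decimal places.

24/4 = 6 sts per in.
XS: 112 / 6 = 18.667 → 18.67 in.
S: 124 / 6 = 20.667 → 20.67 in.
3XL: 134 / 6 = 22.333 → 22.33 in.

XS 18.67 inches; S 20.67 inches; 3XL 22.33 inches.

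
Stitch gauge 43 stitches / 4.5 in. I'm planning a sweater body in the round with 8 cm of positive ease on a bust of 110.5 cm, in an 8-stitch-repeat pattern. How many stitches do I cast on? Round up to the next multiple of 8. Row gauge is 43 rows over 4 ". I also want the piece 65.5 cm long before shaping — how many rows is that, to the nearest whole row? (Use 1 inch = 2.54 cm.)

Cast on 448 stitches; work 277 rows.

Finished = 110.5 + 8 = 118.5 cm.
118.5 cm × 1/2.54 = 46.65 inches.
43/4.5 = 9.556 sts per in; 46.65 × 9.556 = 445.80 sts.
Next multiple of 8 → 448.
65.5 cm = 25.79 inches; × 10.75 = 277.21 → 277 rows.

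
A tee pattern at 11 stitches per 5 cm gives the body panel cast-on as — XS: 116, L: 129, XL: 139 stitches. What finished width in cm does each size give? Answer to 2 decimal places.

XS 52.73 cm; L 58.64 cm; XL 63.18 cm.

11/5 = 2.2 sts per cm.
XS: 116 / 2.2 = 52.727 → 52.73 cm.
L: 129 / 2.2 = 58.636 → 58.64 cm.
XL: 139 / 2.2 = 63.182 → 63.18 cm.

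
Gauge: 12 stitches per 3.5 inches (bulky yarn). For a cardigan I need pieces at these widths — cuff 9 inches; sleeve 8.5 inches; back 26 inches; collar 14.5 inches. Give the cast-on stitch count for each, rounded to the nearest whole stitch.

Rate = 12/3.5 = 3.429 sts per in.
cuff: 9 × 3.429 = 30.86 → 31.
sleeve: 8.5 × 3.429 = 29.14 → 29.
back: 26 × 3.429 = 89.14 → 89.
collar: 14.5 × 3.429 = 49.71 → 50.

cuff 31; sleeve 29; back 89; collar 50.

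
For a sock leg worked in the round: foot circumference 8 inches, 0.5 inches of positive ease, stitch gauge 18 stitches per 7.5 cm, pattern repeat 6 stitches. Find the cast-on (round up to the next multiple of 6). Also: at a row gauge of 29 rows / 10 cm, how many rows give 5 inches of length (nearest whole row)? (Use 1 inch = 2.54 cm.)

Cast on 54 stitches; work 37 rows.

Finished = 8 + 0.5 = 8.5 inches.
8.5 inches × 2.54 = 21.59 cm.
18/7.5 = 2.4 sts per cm; 21.59 × 2.4 = 51.82 sts.
Next multiple of 6 → 54.
5 inches = 12.70 cm; × 2.9 = 36.83 → 37 rows.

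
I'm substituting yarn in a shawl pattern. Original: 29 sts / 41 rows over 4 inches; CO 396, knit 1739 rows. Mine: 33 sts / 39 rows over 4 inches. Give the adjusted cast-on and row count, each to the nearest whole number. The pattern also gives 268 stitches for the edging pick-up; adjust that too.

Cast on 451 stitches; work 1654 rows; edging pick-up 305 stitches.

Stitches: 396 × 33/29 = 450.62 → 451.
Rows: 1739 × 39/41 = 1654.17 → 1654.
edging pick-up: 268 × 33/29 = 304.97 → 305.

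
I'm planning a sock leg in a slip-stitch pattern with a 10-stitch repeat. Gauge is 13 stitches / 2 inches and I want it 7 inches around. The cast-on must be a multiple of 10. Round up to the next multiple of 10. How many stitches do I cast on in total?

50 stitches.

13 / 2 = 6.5 sts per inch.
7 × 6.5 = 45.50 sts.
Next multiple of 10: 50.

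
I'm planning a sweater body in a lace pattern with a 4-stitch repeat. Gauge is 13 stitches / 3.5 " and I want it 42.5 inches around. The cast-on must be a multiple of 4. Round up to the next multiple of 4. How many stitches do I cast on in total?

13 / 3.5 = 3.714 sts per inch.
42.5 × 3.714 = 157.86 sts.
Next multiple of 4: 160.

160 stitches.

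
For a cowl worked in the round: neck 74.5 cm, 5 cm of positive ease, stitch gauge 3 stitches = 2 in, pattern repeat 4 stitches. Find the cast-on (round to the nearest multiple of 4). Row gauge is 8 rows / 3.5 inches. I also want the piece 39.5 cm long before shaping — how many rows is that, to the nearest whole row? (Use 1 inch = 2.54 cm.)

Finished = 74.5 + 5 = 79.5 cm.
79.5 cm × 1/2.54 = 31.30 inches.
3/2 = 1.5 sts per in; 31.30 × 1.5 = 46.95 sts.
Nearest multiple of 4 → 48.
39.5 cm = 15.55 inches; × 2.286 = 35.55 → 36 rows.

Cast on 48 stitches; work 36 rows.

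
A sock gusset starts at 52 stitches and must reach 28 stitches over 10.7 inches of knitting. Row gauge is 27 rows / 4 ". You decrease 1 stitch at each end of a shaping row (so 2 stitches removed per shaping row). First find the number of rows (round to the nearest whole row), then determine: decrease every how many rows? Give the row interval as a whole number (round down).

Decrease every 6th row.

Rows = 10.7 × 6.75 = 72.2 → 72 rows.
Stitches to remove: 24 → 12 shaping rows (at 2 st each).
72 / 12 = 6.00 → every 6 rows.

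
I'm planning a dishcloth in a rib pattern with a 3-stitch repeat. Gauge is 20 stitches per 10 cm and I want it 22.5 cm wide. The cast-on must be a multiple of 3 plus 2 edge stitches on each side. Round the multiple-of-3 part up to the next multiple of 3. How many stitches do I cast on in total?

20 / 10 = 2 sts per cm.
22.5 × 2 = 45.00 sts.
Less 4 edge sts → 41.00 for the repeat.
Next multiple of 3: 42.
Add back 4 edge sts → 46.

CO 46 sts.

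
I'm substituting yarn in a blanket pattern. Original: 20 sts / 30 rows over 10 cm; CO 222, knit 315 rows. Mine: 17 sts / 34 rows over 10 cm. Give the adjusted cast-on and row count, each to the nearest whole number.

Stitches: 222 × 17/20 = 188.70 → 189.
Rows: 315 × 34/30 = 357.00 → 357.

Cast on 189 stitches; work 357 rows.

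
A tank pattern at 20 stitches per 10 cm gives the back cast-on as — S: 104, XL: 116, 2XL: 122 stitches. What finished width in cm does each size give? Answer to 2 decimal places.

S 52.00 cm; XL 58.00 cm; 2XL 61.00 cm.

20/10 = 2 sts per cm.
S: 104 / 2 = 52.000 → 52.00 cm.
XL: 116 / 2 = 58.000 → 58.00 cm.
2XL: 122 / 2 = 61.000 → 61.00 cm.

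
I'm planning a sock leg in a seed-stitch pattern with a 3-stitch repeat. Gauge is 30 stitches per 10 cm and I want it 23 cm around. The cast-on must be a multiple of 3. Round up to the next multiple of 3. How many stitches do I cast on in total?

30 / 10 = 3 sts per cm.
23 × 3 = 69.00 sts.
Next multiple of 3: 69.

CO 69 sts.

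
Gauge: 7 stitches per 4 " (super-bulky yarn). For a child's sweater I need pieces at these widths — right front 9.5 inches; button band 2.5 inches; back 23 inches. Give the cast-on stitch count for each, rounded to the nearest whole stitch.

Rate = 7/4 = 1.75 sts per in.
right front: 9.5 × 1.75 = 16.62 → 17.
button band: 2.5 × 1.75 = 4.38 → 4.
back: 23 × 1.75 = 40.25 → 40.

right front 17; button band 4; back 40.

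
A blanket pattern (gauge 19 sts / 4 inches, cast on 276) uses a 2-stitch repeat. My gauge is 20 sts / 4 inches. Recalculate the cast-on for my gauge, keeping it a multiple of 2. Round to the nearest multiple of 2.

290 stitches.

276 × 20 / 19 = 290.53.
Nearest multiple of 2: 290.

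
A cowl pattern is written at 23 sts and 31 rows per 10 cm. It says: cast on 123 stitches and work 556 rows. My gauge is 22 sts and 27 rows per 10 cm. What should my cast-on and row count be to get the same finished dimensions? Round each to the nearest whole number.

Stitches: 123 × 22/23 = 117.65 → 118.
Rows: 556 × 27/31 = 484.26 → 484.

Cast on 118 stitches; work 484 rows.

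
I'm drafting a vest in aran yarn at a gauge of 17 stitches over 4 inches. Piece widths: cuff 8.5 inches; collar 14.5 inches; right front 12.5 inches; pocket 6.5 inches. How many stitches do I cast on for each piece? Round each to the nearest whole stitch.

cuff 36; collar 62; right front 53; pocket 28.

Rate = 17/4 = 4.25 sts per in.
cuff: 8.5 × 4.25 = 36.12 → 36.
collar: 14.5 × 4.25 = 61.62 → 62.
right front: 12.5 × 4.25 = 53.12 → 53.
pocket: 6.5 × 4.25 = 27.62 → 28.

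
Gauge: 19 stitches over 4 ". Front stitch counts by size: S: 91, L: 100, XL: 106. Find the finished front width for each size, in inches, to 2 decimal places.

19/4 = 4.75 sts per in.
S: 91 / 4.75 = 19.158 → 19.16 in.
L: 100 / 4.75 = 21.053 → 21.05 in.
XL: 106 / 4.75 = 22.316 → 22.32 in.

S 19.16 inches; L 21.05 inches; XL 22.32 inches.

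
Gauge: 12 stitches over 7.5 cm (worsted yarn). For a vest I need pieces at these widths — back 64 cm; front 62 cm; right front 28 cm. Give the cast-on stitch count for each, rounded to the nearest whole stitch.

back 102; front 99; right front 45.

Rate = 12/7.5 = 1.6 sts per cm.
back: 64 × 1.6 = 102.40 → 102.
front: 62 × 1.6 = 99.20 → 99.
right front: 28 × 1.6 = 44.80 → 45.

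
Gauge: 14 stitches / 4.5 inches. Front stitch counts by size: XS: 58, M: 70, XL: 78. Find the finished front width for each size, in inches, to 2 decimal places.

14/4.5 = 3.111 sts per in.
XS: 58 / 3.111 = 18.643 → 18.64 in.
M: 70 / 3.111 = 22.500 → 22.50 in.
XL: 78 / 3.111 = 25.071 → 25.07 in.

XS 18.64 inches; M 22.50 inches; XL 25.07 inches.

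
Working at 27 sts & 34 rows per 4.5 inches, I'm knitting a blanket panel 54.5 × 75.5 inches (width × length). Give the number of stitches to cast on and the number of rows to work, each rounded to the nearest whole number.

Stitch gauge = 27/4.5 = 6 sts/in; 54.5 × 6 = 327.00 → 327 sts.
Row gauge = 34/4.5 = 7.556 rows/in; 75.5 × 7.556 = 570.44 → 570 rows.

Cast on 327 stitches and work 570 rows.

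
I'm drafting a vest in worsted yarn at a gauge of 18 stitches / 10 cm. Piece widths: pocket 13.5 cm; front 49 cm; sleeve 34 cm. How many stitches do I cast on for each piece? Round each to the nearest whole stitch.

Rate = 18/10 = 1.8 sts per cm.
pocket: 13.5 × 1.8 = 24.30 → 24.
front: 49 × 1.8 = 88.20 → 88.
sleeve: 34 × 1.8 = 61.20 → 61.

pocket 24; front 88; sleeve 61.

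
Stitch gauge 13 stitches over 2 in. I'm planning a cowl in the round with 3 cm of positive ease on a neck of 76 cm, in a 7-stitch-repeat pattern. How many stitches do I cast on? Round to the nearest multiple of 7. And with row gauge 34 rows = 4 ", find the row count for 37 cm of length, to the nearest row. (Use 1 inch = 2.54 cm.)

Cast on 203 stitches; work 124 rows.

Finished = 76 + 3 = 79 cm.
79 cm × 1/2.54 = 31.10 inches.
13/2 = 6.5 sts per in; 31.10 × 6.5 = 202.17 sts.
Nearest multiple of 7 → 203.
37 cm = 14.57 inches; × 8.5 = 123.82 → 124 rows.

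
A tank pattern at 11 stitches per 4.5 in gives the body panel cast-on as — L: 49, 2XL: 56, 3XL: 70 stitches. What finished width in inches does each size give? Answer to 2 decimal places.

L 20.05 inches; 2XL 22.91 inches; 3XL 28.64 inches.

11/4.5 = 2.444 sts per in.
L: 49 / 2.444 = 20.045 → 20.05 in.
2XL: 56 / 2.444 = 22.909 → 22.91 in.
3XL: 70 / 2.444 = 28.636 → 28.64 in.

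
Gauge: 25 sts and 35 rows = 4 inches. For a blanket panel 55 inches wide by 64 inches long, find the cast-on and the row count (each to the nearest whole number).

Cast on 344 stitches and work 560 rows.

Stitch gauge = 25/4 = 6.25 sts/in; 55 × 6.25 = 343.75 → 344 sts.
Row gauge = 35/4 = 8.75 rows/in; 64 × 8.75 = 560.00 → 560 rows.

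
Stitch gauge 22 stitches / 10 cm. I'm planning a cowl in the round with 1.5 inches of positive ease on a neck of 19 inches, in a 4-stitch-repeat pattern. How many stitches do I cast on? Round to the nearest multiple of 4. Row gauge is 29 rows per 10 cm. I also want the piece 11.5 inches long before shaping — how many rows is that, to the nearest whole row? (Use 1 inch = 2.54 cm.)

Finished = 19 + 1.5 = 20.5 inches.
20.5 inches × 2.54 = 52.07 cm.
22/10 = 2.2 sts per cm; 52.07 × 2.2 = 114.55 sts.
Nearest multiple of 4 → 116.
11.5 inches = 29.21 cm; × 2.9 = 84.71 → 85 rows.

Cast on 116 stitches; work 85 rows.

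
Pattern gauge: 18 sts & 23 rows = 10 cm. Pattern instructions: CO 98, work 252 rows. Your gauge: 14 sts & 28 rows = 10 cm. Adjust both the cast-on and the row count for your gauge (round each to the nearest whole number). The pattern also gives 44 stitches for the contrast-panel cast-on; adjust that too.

Cast on 76 stitches; work 307 rows; contrast-panel cast-on 34 stitches.

Stitches: 98 × 14/18 = 76.22 → 76.
Rows: 252 × 28/23 = 306.78 → 307.
contrast-panel cast-on: 44 × 14/18 = 34.22 → 34.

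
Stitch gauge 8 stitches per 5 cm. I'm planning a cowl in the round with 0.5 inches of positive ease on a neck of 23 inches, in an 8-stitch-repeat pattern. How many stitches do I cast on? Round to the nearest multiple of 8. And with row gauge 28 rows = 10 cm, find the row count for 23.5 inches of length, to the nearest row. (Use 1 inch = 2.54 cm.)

Cast on 96 stitches; work 167 rows.

Finished = 23 + 0.5 = 23.5 inches.
23.5 inches × 2.54 = 59.69 cm.
8/5 = 1.6 sts per cm; 59.69 × 1.6 = 95.50 sts.
Nearest multiple of 8 → 96.
23.5 inches = 59.69 cm; × 2.8 = 167.13 → 167 rows.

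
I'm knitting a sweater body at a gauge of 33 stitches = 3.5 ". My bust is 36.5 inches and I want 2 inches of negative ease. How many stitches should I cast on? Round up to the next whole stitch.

Finished = 36.5 − 2 = 34.5 in.
33 / 3.5 = 9.429 sts per inch.
34.50 × 9.429 = 325.29 sts.
→ 326 sts.

CO 326 sts.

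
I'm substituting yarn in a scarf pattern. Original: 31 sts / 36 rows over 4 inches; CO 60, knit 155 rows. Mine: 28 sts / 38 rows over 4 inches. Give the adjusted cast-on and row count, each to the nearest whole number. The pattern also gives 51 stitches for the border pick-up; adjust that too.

Cast on 54 stitches; work 164 rows; border pick-up 46 stitches.

Stitches: 60 × 28/31 = 54.19 → 54.
Rows: 155 × 38/36 = 163.61 → 164.
border pick-up: 51 × 28/31 = 46.06 → 46.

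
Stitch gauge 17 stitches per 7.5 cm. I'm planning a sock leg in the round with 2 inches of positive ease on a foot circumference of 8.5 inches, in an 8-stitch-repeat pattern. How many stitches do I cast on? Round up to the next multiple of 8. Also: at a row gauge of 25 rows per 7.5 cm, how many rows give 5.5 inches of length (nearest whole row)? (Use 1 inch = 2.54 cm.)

Cast on 64 stitches; work 47 rows.

Finished = 8.5 + 2 = 10.5 inches.
10.5 inches × 2.54 = 26.67 cm.
17/7.5 = 2.267 sts per cm; 26.67 × 2.267 = 60.45 sts.
Next multiple of 8 → 64.
5.5 inches = 13.97 cm; × 3.333 = 46.57 → 47 rows.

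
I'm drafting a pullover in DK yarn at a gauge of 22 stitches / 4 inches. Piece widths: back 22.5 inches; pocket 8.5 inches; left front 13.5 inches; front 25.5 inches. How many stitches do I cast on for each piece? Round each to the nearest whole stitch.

Rate = 22/4 = 5.5 sts per in.
back: 22.5 × 5.5 = 123.75 → 124.
pocket: 8.5 × 5.5 = 46.75 → 47.
left front: 13.5 × 5.5 = 74.25 → 74.
front: 25.5 × 5.5 = 140.25 → 140.

back 124; pocket 47; left front 74; front 140.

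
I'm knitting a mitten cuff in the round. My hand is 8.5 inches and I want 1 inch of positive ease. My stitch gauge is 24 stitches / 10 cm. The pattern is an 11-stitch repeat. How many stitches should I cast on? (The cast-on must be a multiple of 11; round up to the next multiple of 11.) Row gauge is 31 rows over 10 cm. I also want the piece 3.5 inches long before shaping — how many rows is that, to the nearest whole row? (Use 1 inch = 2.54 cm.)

Cast on 66 stitches; work 28 rows.

Finished = 8.5 + 1 = 9.5 inches.
9.5 inches × 2.54 = 24.13 cm.
24/10 = 2.4 sts per cm; 24.13 × 2.4 = 57.91 sts.
Next multiple of 11 → 66.
3.5 inches = 8.89 cm; × 3.1 = 27.56 → 28 rows.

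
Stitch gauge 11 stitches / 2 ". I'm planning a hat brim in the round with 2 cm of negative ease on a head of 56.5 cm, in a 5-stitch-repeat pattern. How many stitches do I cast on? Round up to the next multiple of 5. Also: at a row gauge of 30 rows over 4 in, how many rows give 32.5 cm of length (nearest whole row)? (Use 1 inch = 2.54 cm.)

Cast on 120 stitches; work 96 rows.

Finished = 56.5 − 2 = 54.5 cm.
54.5 cm × 1/2.54 = 21.46 inches.
11/2 = 5.5 sts per in; 21.46 × 5.5 = 118.01 sts.
Next multiple of 5 → 120.
32.5 cm = 12.80 inches; × 7.5 = 95.96 → 96 rows.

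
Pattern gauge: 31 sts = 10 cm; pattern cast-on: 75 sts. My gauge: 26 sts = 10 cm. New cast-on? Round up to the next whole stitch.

63 stitches.

Scale factor = 26 / 31 = 0.839.
75 × 26 / 31 = 62.90 sts.
→ 63 sts.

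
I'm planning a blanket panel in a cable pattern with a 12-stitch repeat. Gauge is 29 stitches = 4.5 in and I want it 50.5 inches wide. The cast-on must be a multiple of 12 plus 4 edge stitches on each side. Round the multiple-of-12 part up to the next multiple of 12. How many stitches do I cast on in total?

Cast on 332 stitches.

29 / 4.5 = 6.444 sts per inch.
50.5 × 6.444 = 325.44 sts.
Less 8 edge sts → 317.44 for the repeat.
Next multiple of 12: 324.
Add back 8 edge sts → 332.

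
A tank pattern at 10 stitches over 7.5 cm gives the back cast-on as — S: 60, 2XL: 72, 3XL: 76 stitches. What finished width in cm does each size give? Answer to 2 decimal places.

S 45.00 cm; 2XL 54.00 cm; 3XL 57.00 cm.

10/7.5 = 1.333 sts per cm.
S: 60 / 1.333 = 45.000 → 45.00 cm.
2XL: 72 / 1.333 = 54.000 → 54.00 cm.
3XL: 76 / 1.333 = 57.000 → 57.00 cm.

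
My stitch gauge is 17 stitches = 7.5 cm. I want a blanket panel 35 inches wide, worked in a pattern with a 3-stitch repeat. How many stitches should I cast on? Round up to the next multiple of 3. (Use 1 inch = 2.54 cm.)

Cast on 204 stitches.

35 in = 35 × 2.54 = 88.90 cm.
17 / 7.5 = 2.267 sts/cm.
88.90 × 2.267 = 201.51 sts.
→ 204.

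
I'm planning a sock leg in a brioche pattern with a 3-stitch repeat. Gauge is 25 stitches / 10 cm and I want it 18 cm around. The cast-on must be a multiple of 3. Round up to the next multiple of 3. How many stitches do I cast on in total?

45 stitches.

25 / 10 = 2.5 sts per cm.
18 × 2.5 = 45.00 sts.
Next multiple of 3: 45.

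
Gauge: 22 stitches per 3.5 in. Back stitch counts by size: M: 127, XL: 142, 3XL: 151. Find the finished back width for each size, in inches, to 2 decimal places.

M 20.20 inches; XL 22.59 inches; 3XL 24.02 inches.

22/3.5 = 6.286 sts per in.
M: 127 / 6.286 = 20.205 → 20.20 in.
XL: 142 / 6.286 = 22.591 → 22.59 in.
3XL: 151 / 6.286 = 24.023 → 24.02 in.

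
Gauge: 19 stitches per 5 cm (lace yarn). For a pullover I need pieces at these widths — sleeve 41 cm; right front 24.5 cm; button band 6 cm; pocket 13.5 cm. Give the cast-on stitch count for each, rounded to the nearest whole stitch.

Rate = 19/5 = 3.8 sts per cm.
sleeve: 41 × 3.8 = 155.80 → 156.
right front: 24.5 × 3.8 = 93.10 → 93.
button band: 6 × 3.8 = 22.80 → 23.
pocket: 13.5 × 3.8 = 51.30 → 51.

sleeve 156; right front 93; button band 23; pocket 51.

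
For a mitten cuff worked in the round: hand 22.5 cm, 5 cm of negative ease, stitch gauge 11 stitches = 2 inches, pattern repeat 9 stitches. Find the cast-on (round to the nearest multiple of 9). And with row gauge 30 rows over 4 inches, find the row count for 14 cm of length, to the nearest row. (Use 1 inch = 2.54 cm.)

Finished = 22.5 − 5 = 17.5 cm.
17.5 cm × 1/2.54 = 6.89 inches.
11/2 = 5.5 sts per in; 6.89 × 5.5 = 37.89 sts.
Nearest multiple of 9 → 36.
14 cm = 5.51 inches; × 7.5 = 41.34 → 41 rows.

Cast on 36 stitches; work 41 rows.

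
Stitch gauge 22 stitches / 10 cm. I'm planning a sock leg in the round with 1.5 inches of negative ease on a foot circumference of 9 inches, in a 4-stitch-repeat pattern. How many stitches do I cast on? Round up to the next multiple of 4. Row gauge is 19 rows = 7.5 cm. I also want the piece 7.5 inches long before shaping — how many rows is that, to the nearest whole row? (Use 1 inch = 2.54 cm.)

Cast on 44 stitches; work 48 rows.

Finished = 9 − 1.5 = 7.5 inches.
7.5 inches × 2.54 = 19.05 cm.
22/10 = 2.2 sts per cm; 19.05 × 2.2 = 41.91 sts.
Next multiple of 4 → 44.
7.5 inches = 19.05 cm; × 2.533 = 48.26 → 48 rows.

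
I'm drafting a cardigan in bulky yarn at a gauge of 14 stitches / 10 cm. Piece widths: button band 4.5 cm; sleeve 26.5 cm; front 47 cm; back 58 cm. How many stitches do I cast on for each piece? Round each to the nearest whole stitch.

Rate = 14/10 = 1.4 sts per cm.
button band: 4.5 × 1.4 = 6.30 → 6.
sleeve: 26.5 × 1.4 = 37.10 → 37.
front: 47 × 1.4 = 65.80 → 66.
back: 58 × 1.4 = 81.20 → 81.

button band 6; sleeve 37; front 66; back 81.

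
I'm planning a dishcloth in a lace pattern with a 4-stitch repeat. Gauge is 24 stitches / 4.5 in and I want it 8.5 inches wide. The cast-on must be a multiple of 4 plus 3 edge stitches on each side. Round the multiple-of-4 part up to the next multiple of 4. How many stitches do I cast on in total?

24 / 4.5 = 5.333 sts per inch.
8.5 × 5.333 = 45.33 sts.
Less 6 edge sts → 39.33 for the repeat.
Next multiple of 4: 40.
Add back 6 edge sts → 46.

CO 46 sts.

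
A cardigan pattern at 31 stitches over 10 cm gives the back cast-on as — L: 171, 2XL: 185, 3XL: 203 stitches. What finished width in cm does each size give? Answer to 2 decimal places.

L 55.16 cm; 2XL 59.68 cm; 3XL 65.48 cm.

31/10 = 3.1 sts per cm.
L: 171 / 3.1 = 55.161 → 55.16 cm.
2XL: 185 / 3.1 = 59.677 → 59.68 cm.
3XL: 203 / 3.1 = 65.484 → 65.48 cm.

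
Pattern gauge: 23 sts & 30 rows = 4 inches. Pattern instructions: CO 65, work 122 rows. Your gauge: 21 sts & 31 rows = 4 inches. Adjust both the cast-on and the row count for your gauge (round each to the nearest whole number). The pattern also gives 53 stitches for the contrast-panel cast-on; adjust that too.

Stitches: 65 × 21/23 = 59.35 → 59.
Rows: 122 × 31/30 = 126.07 → 126.
contrast-panel cast-on: 53 × 21/23 = 48.39 → 48.

Cast on 59 stitches; work 126 rows; contrast-panel cast-on 48 stitches.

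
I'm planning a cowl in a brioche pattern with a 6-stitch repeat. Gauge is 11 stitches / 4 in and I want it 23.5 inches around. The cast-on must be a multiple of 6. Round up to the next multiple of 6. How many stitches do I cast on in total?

11 / 4 = 2.75 sts per inch.
23.5 × 2.75 = 64.62 sts.
Next multiple of 6: 66.

Cast on 66 stitches.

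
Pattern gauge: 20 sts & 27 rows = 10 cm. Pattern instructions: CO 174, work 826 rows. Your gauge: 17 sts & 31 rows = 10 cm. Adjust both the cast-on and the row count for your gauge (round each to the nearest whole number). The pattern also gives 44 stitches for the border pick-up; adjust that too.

Cast on 148 stitches; work 948 rows; border pick-up 37 stitches.

Stitches: 174 × 17/20 = 147.90 → 148.
Rows: 826 × 31/27 = 948.37 → 948.
border pick-up: 44 × 17/20 = 37.40 → 37.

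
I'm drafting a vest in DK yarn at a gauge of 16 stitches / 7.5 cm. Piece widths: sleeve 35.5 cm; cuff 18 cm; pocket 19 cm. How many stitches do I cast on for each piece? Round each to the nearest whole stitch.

sleeve 76; cuff 38; pocket 41.

Rate = 16/7.5 = 2.133 sts per cm.
sleeve: 35.5 × 2.133 = 75.73 → 76.
cuff: 18 × 2.133 = 38.40 → 38.
pocket: 19 × 2.133 = 40.53 → 41.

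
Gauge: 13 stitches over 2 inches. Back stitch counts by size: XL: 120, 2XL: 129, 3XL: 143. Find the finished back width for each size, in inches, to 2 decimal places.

XL 18.46 inches; 2XL 19.85 inches; 3XL 22.00 inches.

13/2 = 6.5 sts per in.
XL: 120 / 6.5 = 18.462 → 18.46 in.
2XL: 129 / 6.5 = 19.846 → 19.85 in.
3XL: 143 / 6.5 = 22.000 → 22.00 in.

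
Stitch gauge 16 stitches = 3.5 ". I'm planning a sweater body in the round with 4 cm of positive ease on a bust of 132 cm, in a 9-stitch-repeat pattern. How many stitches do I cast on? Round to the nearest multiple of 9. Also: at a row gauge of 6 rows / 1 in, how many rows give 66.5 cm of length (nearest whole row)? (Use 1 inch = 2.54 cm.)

Finished = 132 + 4 = 136 cm.
136 cm × 1/2.54 = 53.54 inches.
16/3.5 = 4.571 sts per in; 53.54 × 4.571 = 244.77 sts.
Nearest multiple of 9 → 243.
66.5 cm = 26.18 inches; × 6 = 157.09 → 157 rows.

Cast on 243 stitches; work 157 rows.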